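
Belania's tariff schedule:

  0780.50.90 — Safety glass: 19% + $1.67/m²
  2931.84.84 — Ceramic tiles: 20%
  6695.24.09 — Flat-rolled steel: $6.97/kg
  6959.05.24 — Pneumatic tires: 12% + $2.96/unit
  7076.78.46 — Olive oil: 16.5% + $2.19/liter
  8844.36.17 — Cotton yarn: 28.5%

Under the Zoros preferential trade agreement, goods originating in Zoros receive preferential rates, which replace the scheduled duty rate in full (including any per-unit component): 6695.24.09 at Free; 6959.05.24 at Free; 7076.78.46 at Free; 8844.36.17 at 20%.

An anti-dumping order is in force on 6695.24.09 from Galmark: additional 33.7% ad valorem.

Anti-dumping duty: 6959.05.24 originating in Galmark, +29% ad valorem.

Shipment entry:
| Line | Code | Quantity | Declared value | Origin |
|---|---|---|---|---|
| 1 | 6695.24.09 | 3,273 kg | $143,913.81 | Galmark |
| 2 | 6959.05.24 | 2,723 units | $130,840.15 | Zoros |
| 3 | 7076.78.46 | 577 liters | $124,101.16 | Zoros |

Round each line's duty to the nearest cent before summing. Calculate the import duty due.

Line 1 (6695.24.09, Galmark, 3,273 kg, $143,913.81):
Base rate for 6695.24.09 is $6.97/kg.
6695.24.09 has an FTA preferential rate, but origin Galmark is not Zoros; base rate stands.
Additional duty on 6695.24.09 from Galmark: +33.7% ad valorem. Applied ad valorem rate = 33.7%.
Duty = $143,913.81 × 33.7% + 3,273 × $6.97 = $71,311.76.
Line 2 (6959.05.24, Zoros, 2,723 units, $130,840.15):
Base rate for 6959.05.24 is 12% + $2.96/unit.
Origin Zoros qualifies under the Belania–Zoros agreement and 6959.05.24 is covered: preferential rate Free applies instead.
The additional-duty order on 6959.05.24 targets Galmark, not Zoros; it does not apply.
Duty = $130,840.15 × 0% = $0.00.
Line 3 (7076.78.46, Zoros, 577 liters, $124,101.16):
Base rate for 7076.78.46 is 16.5% + $2.19/liter.
Origin Zoros qualifies under the Belania–Zoros agreement and 7076.78.46 is covered: preferential rate Free applies instead.
Duty = $124,101.16 × 0% = $0.00.
Total = $71,311.76 + $0.00 + $0.00 = $71,311.76.

$71,311.76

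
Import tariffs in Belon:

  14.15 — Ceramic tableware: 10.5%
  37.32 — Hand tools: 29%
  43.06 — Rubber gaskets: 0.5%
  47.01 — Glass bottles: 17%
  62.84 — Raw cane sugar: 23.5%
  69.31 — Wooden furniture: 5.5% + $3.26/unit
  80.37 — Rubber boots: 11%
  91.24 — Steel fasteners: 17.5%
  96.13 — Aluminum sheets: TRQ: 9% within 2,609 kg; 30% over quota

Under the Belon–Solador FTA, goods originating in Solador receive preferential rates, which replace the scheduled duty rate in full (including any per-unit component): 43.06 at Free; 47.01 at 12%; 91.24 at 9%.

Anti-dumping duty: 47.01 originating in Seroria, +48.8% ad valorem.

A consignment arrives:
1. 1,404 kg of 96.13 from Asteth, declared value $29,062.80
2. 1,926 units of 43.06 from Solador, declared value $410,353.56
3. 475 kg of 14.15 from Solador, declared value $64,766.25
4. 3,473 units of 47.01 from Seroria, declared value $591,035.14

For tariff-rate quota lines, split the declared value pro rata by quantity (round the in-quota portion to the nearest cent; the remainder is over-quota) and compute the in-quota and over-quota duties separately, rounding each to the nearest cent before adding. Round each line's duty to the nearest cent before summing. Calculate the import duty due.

Line 1 (96.13, Asteth, 1,404 kg, $29,062.80):
Code 96.13 is under a tariff-rate quota (threshold 2,609 kg). Quantity 1,404 kg is within the quota, so the in-quota rate 9% applies to the full value.
Duty = $29,062.80 × 9% = $2,615.65.
Line 2 (43.06, Solador, 1,926 units, $410,353.56):
Base rate for 43.06 is 0.5%.
Origin Solador qualifies under the Belon–Solador agreement and 43.06 is covered: preferential rate Free applies instead.
Duty = $410,353.56 × 0% = $0.00.
Line 3 (14.15, Solador, 475 kg, $64,766.25):
Base rate for 14.15 is 10.5%.
Origin Solador is the FTA partner but 14.15 is not on the preference list; base rate stands.
Duty = $64,766.25 × 10.5% = $6,800.46.
Line 4 (47.01, Seroria, 3,473 units, $591,035.14):
Base rate for 47.01 is 17%.
47.01 has an FTA preferential rate, but origin Seroria is not Solador; base rate stands.
Additional duty on 47.01 from Seroria: +48.8%. Applied ad valorem rate: 17% + 48.8% = 65.8%.
Duty = $591,035.14 × 65.8% = $388,901.12.
Total = $2,615.65 + $0.00 + $6,800.46 + $388,901.12 = $398,317.23.

$398,317.23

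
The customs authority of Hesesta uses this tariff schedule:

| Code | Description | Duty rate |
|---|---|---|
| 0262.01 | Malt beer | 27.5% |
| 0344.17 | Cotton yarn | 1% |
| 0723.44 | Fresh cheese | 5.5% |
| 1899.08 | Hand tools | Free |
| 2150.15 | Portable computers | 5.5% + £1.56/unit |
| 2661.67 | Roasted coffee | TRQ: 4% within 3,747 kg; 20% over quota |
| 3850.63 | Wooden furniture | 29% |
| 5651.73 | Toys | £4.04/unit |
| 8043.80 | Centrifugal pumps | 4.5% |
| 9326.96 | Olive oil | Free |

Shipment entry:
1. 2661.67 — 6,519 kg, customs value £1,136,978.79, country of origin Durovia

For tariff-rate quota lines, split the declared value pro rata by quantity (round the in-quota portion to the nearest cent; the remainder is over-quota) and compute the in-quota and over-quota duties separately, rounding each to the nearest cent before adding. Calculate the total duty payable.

£122,833.47

Line 1 (2661.67, Durovia, 6,519 kg, £1,136,978.79):
Code 2661.67 is under a tariff-rate quota (threshold 3,747 kg). In-quota: 3,747 kg at 4%; over-quota: 2,772 kg at 20%.
Pro-rata value split: in-quota = £1,136,978.79 × 3,747/6,519 = £653,514.27; over-quota = £1,136,978.79 − £653,514.27 = £483,464.52.
In-quota duty = £653,514.27 × 4% = £26,140.57. Over-quota duty = £483,464.52 × 20% = £96,692.90.
Line duty = £26,140.57 + £96,692.90 = £122,833.47.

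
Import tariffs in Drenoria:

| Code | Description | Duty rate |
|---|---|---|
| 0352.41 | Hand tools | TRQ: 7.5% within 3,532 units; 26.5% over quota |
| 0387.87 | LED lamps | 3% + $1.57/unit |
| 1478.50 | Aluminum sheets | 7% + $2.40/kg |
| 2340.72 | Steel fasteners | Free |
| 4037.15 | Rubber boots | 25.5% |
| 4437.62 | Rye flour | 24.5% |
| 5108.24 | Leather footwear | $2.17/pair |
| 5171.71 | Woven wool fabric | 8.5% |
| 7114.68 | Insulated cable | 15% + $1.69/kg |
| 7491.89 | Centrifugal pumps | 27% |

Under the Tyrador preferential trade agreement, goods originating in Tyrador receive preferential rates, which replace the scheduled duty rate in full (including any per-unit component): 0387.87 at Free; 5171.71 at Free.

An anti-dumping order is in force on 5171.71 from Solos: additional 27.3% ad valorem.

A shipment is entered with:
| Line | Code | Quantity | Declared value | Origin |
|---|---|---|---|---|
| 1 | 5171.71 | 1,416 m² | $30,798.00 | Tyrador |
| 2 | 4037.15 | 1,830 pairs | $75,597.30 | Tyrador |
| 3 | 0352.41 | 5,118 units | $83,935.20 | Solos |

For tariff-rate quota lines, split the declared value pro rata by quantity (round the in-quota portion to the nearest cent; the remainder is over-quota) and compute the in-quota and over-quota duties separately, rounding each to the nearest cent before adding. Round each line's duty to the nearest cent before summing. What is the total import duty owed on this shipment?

Line 1 (5171.71, Tyrador, 1,416 m², $30,798.00):
Base rate for 5171.71 is 8.5%.
Origin Tyrador qualifies under the Drenoria–Tyrador agreement and 5171.71 is covered: preferential rate Free applies instead.
The additional-duty order on 5171.71 targets Solos, not Tyrador; it does not apply.
Duty = $30,798.00 × 0% = $0.00.
Line 2 (4037.15, Tyrador, 1,830 pairs, $75,597.30):
Base rate for 4037.15 is 25.5%.
Origin Tyrador is the FTA partner but 4037.15 is not on the preference list; base rate stands.
Duty = $75,597.30 × 25.5% = $19,277.31.
Line 3 (0352.41, Solos, 5,118 units, $83,935.20):
Code 0352.41 is under a tariff-rate quota (threshold 3,532 units). In-quota: 3,532 units at 7.5%; over-quota: 1,586 units at 26.5%.
Pro-rata value split: in-quota = $83,935.20 × 3,532/5,118 = $57,924.80; over-quota = $83,935.20 − $57,924.80 = $26,010.40.
In-quota duty = $57,924.80 × 7.5% = $4,344.36. Over-quota duty = $26,010.40 × 26.5% = $6,892.76.
Line duty = $4,344.36 + $6,892.76 = $11,237.12.
Total = $0.00 + $19,277.31 + $11,237.12 = $30,514.43.

$30,514.43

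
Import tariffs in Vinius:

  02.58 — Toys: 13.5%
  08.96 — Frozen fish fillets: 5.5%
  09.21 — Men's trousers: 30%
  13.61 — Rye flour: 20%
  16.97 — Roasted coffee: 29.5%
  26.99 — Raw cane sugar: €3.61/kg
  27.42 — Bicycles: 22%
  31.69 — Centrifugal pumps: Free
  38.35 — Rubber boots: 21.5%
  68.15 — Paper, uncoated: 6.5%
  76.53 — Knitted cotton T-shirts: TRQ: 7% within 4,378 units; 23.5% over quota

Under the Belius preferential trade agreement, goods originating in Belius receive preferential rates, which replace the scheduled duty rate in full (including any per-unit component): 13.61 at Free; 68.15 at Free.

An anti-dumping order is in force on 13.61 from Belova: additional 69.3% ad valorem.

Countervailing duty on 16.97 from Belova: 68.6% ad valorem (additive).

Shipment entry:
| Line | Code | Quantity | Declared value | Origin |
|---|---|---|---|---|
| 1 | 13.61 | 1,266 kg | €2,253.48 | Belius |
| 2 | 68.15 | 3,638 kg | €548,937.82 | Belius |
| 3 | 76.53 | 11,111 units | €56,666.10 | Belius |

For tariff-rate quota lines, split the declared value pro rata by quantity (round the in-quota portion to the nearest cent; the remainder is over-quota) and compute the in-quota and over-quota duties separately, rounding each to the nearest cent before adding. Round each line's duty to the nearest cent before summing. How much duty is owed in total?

€9,632.45

Line 1 (13.61, Belius, 1,266 kg, €2,253.48):
Base rate for 13.61 is 20%.
Origin Belius qualifies under the Vinius–Belius agreement and 13.61 is covered: preferential rate Free applies instead.
The additional-duty order on 13.61 targets Belova, not Belius; it does not apply.
Duty = €2,253.48 × 0% = €0.00.
Line 2 (68.15, Belius, 3,638 kg, €548,937.82):
Base rate for 68.15 is 6.5%.
Origin Belius qualifies under the Vinius–Belius agreement and 68.15 is covered: preferential rate Free applies instead.
Duty = €548,937.82 × 0% = €0.00.
Line 3 (76.53, Belius, 11,111 units, €56,666.10):
Code 76.53 is under a tariff-rate quota (threshold 4,378 units). In-quota: 4,378 units at 7%; over-quota: 6,733 units at 23.5%.
Pro-rata value split: in-quota = €56,666.10 × 4,378/11,111 = €22,327.80; over-quota = €56,666.10 − €22,327.80 = €34,338.30.
In-quota duty = €22,327.80 × 7% = €1,562.95. Over-quota duty = €34,338.30 × 23.5% = €8,069.50.
Line duty = €1,562.95 + €8,069.50 = €9,632.45.
Total = €0.00 + €0.00 + €9,632.45 = €9,632.45.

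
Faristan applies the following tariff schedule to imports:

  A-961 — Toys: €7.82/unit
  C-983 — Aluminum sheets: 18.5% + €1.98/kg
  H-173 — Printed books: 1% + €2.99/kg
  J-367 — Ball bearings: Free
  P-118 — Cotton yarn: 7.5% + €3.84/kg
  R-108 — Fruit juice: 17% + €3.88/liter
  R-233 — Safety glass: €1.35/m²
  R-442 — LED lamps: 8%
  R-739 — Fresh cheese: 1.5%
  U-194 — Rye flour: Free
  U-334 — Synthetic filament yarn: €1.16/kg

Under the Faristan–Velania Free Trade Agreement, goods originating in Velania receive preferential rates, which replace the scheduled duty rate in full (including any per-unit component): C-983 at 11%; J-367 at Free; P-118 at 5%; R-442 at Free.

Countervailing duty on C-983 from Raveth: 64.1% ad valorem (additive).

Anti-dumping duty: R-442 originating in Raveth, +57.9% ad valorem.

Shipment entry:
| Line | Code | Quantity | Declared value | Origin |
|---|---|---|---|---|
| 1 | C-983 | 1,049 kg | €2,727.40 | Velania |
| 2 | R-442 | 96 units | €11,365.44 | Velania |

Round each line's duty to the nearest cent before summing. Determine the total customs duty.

Line 1 (C-983, Velania, 1,049 kg, €2,727.40):
Base rate for C-983 is 18.5% + €1.98/kg.
Origin Velania qualifies under the Faristan–Velania agreement and C-983 is covered: preferential rate 11% applies instead.
The additional-duty order on C-983 targets Raveth, not Velania; it does not apply.
Duty = €2,727.40 × 11% = €300.01.
Line 2 (R-442, Velania, 96 units, €11,365.44):
Base rate for R-442 is 8%.
Origin Velania qualifies under the Faristan–Velania agreement and R-442 is covered: preferential rate Free applies instead.
The additional-duty order on R-442 targets Raveth, not Velania; it does not apply.
Duty = €11,365.44 × 0% = €0.00.
Total = €300.01 + €0.00 = €300.01.

€300.01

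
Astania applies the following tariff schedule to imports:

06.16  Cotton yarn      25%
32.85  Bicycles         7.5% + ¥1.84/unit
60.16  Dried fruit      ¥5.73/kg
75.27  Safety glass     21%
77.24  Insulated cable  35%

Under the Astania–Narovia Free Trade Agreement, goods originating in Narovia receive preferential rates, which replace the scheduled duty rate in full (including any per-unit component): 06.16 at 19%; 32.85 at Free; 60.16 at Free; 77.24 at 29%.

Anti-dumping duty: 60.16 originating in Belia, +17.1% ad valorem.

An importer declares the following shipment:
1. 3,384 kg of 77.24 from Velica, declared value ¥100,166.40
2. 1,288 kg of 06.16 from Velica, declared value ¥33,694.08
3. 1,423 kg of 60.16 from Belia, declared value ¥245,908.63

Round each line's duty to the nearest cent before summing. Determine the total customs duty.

¥93,685.93

Line 1 (77.24, Velica, 3,384 kg, ¥100,166.40):
Base rate for 77.24 is 35%.
77.24 has an FTA preferential rate, but origin Velica is not Narovia; base rate stands.
Duty = ¥100,166.40 × 35% = ¥35,058.24.
Line 2 (06.16, Velica, 1,288 kg, ¥33,694.08):
Base rate for 06.16 is 25%.
06.16 has an FTA preferential rate, but origin Velica is not Narovia; base rate stands.
Duty = ¥33,694.08 × 25% = ¥8,423.52.
Line 3 (60.16, Belia, 1,423 kg, ¥245,908.63):
Base rate for 60.16 is ¥5.73/kg.
60.16 has an FTA preferential rate, but origin Belia is not Narovia; base rate stands.
Additional duty on 60.16 from Belia: +17.1% ad valorem. Applied ad valorem rate = 17.1%.
Duty = ¥245,908.63 × 17.1% + 1,423 × ¥5.73 = ¥50,204.17.
Total = ¥35,058.24 + ¥8,423.52 + ¥50,204.17 = ¥93,685.93.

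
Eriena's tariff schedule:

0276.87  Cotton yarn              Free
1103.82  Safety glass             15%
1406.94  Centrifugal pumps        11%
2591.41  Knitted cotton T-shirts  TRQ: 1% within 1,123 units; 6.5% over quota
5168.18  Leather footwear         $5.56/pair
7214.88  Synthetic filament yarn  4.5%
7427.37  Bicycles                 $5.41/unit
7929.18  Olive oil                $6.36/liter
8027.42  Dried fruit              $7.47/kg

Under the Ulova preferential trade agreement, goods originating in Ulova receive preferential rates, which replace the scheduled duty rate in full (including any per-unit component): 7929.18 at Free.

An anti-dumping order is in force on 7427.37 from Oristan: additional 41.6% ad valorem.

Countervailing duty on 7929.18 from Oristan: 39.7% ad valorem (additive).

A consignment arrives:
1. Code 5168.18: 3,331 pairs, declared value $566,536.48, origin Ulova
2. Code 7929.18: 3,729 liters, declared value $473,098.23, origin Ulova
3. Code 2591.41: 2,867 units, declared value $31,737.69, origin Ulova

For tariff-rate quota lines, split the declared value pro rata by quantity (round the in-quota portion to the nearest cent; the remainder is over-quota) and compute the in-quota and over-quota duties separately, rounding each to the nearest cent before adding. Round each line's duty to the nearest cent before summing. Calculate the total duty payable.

$19,899.58

Line 1 (5168.18, Ulova, 3,331 pairs, $566,536.48):
Base rate for 5168.18 is $5.56/pair.
Origin Ulova is the FTA partner but 5168.18 is not on the preference list; base rate stands.
Duty = 3,331 × $5.56 = $18,520.36.
Line 2 (7929.18, Ulova, 3,729 liters, $473,098.23):
Base rate for 7929.18 is $6.36/liter.
Origin Ulova qualifies under the Eriena–Ulova agreement and 7929.18 is covered: preferential rate Free applies instead.
The additional-duty order on 7929.18 targets Oristan, not Ulova; it does not apply.
Duty = $473,098.23 × 0% = $0.00.
Line 3 (2591.41, Ulova, 2,867 units, $31,737.69):
Code 2591.41 is under a tariff-rate quota (threshold 1,123 units). In-quota: 1,123 units at 1%; over-quota: 1,744 units at 6.5%.
Pro-rata value split: in-quota = $31,737.69 × 1,123/2,867 = $12,431.61; over-quota = $31,737.69 − $12,431.61 = $19,306.08.
In-quota duty = $12,431.61 × 1% = $124.32. Over-quota duty = $19,306.08 × 6.5% = $1,254.90.
Line duty = $124.32 + $1,254.90 = $1,379.22.
Total = $18,520.36 + $0.00 + $1,379.22 = $19,899.58.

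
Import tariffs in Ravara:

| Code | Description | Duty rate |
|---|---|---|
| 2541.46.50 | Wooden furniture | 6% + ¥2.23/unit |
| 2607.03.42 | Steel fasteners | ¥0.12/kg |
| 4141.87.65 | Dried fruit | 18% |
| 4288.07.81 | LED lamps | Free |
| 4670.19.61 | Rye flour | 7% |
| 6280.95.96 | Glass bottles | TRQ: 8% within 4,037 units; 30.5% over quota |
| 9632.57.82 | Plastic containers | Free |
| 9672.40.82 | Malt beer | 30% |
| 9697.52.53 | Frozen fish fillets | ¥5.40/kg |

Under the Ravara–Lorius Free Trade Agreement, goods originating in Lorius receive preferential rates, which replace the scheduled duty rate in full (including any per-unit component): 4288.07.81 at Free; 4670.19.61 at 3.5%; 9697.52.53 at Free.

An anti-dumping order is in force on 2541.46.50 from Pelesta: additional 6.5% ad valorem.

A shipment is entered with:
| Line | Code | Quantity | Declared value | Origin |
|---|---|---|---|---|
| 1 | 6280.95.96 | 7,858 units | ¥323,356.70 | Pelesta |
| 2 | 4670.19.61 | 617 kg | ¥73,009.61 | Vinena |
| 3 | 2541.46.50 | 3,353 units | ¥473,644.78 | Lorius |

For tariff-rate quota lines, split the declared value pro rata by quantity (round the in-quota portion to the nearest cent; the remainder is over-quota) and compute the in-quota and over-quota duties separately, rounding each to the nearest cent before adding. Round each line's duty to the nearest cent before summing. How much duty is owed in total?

¥102,252.77

Line 1 (6280.95.96, Pelesta, 7,858 units, ¥323,356.70):
Code 6280.95.96 is under a tariff-rate quota (threshold 4,037 units). In-quota: 4,037 units at 8%; over-quota: 3,821 units at 30.5%.
Pro-rata value split: in-quota = ¥323,356.70 × 4,037/7,858 = ¥166,122.55; over-quota = ¥323,356.70 − ¥166,122.55 = ¥157,234.15.
In-quota duty = ¥166,122.55 × 8% = ¥13,289.80. Over-quota duty = ¥157,234.15 × 30.5% = ¥47,956.42.
Line duty = ¥13,289.80 + ¥47,956.42 = ¥61,246.22.
Line 2 (4670.19.61, Vinena, 617 kg, ¥73,009.61):
Base rate for 4670.19.61 is 7%.
4670.19.61 has an FTA preferential rate, but origin Vinena is not Lorius; base rate stands.
Duty = ¥73,009.61 × 7% = ¥5,110.67.
Line 3 (2541.46.50, Lorius, 3,353 units, ¥473,644.78):
Base rate for 2541.46.50 is 6% + ¥2.23/unit.
Origin Lorius is the FTA partner but 2541.46.50 is not on the preference list; base rate stands.
The additional-duty order on 2541.46.50 targets Pelesta, not Lorius; it does not apply.
Duty = ¥473,644.78 × 6% + 3,353 × ¥2.23 = ¥35,895.88.
Total = ¥61,246.22 + ¥5,110.67 + ¥35,895.88 = ¥102,252.77.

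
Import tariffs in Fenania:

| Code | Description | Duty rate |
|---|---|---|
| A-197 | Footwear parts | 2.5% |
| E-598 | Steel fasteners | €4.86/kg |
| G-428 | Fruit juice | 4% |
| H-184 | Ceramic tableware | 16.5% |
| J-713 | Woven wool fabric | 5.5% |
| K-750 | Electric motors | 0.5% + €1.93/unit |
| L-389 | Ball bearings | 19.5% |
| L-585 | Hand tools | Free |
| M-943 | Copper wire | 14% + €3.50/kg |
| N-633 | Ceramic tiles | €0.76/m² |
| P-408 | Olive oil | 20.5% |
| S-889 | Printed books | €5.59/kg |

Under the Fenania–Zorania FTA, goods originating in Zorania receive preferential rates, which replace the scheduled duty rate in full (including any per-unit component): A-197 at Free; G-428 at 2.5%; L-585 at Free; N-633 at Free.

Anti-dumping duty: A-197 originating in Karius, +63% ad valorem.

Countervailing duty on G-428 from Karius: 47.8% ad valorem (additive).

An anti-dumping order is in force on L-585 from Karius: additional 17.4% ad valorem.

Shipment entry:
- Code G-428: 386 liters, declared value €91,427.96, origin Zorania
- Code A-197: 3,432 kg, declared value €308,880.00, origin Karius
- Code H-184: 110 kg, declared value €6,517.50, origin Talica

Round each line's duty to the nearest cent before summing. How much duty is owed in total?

Line 1 (G-428, Zorania, 386 liters, €91,427.96):
Base rate for G-428 is 4%.
Origin Zorania qualifies under the Fenania–Zorania agreement and G-428 is covered: preferential rate 2.5% applies instead.
The additional-duty order on G-428 targets Karius, not Zorania; it does not apply.
Duty = €91,427.96 × 2.5% = €2,285.70.
Line 2 (A-197, Karius, 3,432 kg, €308,880.00):
Base rate for A-197 is 2.5%.
A-197 has an FTA preferential rate, but origin Karius is not Zorania; base rate stands.
Additional duty on A-197 from Karius: +63%. Applied ad valorem rate: 2.5% + 63% = 65.5%.
Duty = €308,880.00 × 65.5% = €202,316.40.
Line 3 (H-184, Talica, 110 kg, €6,517.50):
Base rate for H-184 is 16.5%.
Duty = €6,517.50 × 16.5% = €1,075.39.
Total = €2,285.70 + €202,316.40 + €1,075.39 = €205,677.49.

€205,677.49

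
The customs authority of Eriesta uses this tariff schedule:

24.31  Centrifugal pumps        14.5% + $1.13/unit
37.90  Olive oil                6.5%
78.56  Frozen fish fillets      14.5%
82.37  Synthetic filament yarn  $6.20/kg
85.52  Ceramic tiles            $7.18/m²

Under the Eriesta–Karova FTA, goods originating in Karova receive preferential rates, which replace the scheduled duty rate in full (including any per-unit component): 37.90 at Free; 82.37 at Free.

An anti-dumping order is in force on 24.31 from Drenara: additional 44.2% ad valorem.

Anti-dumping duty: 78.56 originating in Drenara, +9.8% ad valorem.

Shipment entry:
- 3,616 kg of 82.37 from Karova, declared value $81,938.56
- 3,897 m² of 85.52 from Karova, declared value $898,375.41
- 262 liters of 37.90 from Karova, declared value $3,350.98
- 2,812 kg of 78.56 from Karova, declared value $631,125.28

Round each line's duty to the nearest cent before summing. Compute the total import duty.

Line 1 (82.37, Karova, 3,616 kg, $81,938.56):
Base rate for 82.37 is $6.20/kg.
Origin Karova qualifies under the Eriesta–Karova agreement and 82.37 is covered: preferential rate Free applies instead.
Duty = $81,938.56 × 0% = $0.00.
Line 2 (85.52, Karova, 3,897 m², $898,375.41):
Base rate for 85.52 is $7.18/m².
Origin Karova is the FTA partner but 85.52 is not on the preference list; base rate stands.
Duty = 3,897 × $7.18 = $27,980.46.
Line 3 (37.90, Karova, 262 liters, $3,350.98):
Base rate for 37.90 is 6.5%.
Origin Karova qualifies under the Eriesta–Karova agreement and 37.90 is covered: preferential rate Free applies instead.
Duty = $3,350.98 × 0% = $0.00.
Line 4 (78.56, Karova, 2,812 kg, $631,125.28):
Base rate for 78.56 is 14.5%.
Origin Karova is the FTA partner but 78.56 is not on the preference list; base rate stands.
The additional-duty order on 78.56 targets Drenara, not Karova; it does not apply.
Duty = $631,125.28 × 14.5% = $91,513.17.
Total = $0.00 + $27,980.46 + $0.00 + $91,513.17 = $119,493.63.

$119,493.63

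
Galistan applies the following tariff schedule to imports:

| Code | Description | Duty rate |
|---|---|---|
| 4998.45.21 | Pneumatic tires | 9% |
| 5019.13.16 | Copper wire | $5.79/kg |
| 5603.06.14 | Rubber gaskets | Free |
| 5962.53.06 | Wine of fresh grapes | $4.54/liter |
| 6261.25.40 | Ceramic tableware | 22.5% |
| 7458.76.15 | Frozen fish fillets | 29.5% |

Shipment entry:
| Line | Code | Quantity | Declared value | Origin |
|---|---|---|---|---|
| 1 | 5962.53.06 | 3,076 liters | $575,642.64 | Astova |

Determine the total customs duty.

$13,965.04

Line 1 (5962.53.06, Astova, 3,076 liters, $575,642.64):
Base rate for 5962.53.06 is $4.54/liter.
Duty = 3,076 × $4.54 = $13,965.04.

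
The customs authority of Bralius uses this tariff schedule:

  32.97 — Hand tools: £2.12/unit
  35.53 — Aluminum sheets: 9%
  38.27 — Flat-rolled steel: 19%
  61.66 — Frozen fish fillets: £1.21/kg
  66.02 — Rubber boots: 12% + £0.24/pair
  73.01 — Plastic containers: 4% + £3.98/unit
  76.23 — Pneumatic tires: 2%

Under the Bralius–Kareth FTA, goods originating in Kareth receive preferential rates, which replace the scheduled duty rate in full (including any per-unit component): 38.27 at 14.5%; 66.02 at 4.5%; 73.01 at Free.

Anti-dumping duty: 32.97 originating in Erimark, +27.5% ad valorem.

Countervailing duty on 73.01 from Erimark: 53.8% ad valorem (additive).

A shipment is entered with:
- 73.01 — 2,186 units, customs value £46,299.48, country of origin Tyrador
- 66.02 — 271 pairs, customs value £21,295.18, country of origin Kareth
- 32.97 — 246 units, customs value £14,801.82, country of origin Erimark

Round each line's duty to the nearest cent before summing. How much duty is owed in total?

Line 1 (73.01, Tyrador, 2,186 units, £46,299.48):
Base rate for 73.01 is 4% + £3.98/unit.
73.01 has an FTA preferential rate, but origin Tyrador is not Kareth; base rate stands.
The additional-duty order on 73.01 targets Erimark, not Tyrador; it does not apply.
Duty = £46,299.48 × 4% + 2,186 × £3.98 = £10,552.26.
Line 2 (66.02, Kareth, 271 pairs, £21,295.18):
Base rate for 66.02 is 12% + £0.24/pair.
Origin Kareth qualifies under the Bralius–Kareth agreement and 66.02 is covered: preferential rate 4.5% applies instead.
Duty = £21,295.18 × 4.5% = £958.28.
Line 3 (32.97, Erimark, 246 units, £14,801.82):
Base rate for 32.97 is £2.12/unit.
Additional duty on 32.97 from Erimark: +27.5% ad valorem. Applied ad valorem rate = 27.5%.
Duty = £14,801.82 × 27.5% + 246 × £2.12 = £4,592.02.
Total = £10,552.26 + £958.28 + £4,592.02 = £16,102.56.

£16,102.56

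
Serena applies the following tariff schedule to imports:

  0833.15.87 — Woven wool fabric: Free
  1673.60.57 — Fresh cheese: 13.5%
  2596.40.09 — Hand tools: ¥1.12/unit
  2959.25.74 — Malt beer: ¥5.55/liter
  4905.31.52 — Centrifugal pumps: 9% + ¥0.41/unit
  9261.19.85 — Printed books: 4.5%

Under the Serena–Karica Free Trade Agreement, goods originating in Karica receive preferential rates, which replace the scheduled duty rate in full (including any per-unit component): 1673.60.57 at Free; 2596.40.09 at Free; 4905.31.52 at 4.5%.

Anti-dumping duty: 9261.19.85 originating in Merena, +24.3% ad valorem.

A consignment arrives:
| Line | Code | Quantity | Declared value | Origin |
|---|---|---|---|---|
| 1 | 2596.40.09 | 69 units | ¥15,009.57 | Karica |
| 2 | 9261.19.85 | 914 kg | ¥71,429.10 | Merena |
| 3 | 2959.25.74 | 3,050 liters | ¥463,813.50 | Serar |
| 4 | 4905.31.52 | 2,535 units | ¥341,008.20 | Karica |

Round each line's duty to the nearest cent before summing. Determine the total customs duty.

¥52,844.45

Line 1 (2596.40.09, Karica, 69 units, ¥15,009.57):
Base rate for 2596.40.09 is ¥1.12/unit.
Origin Karica qualifies under the Serena–Karica agreement and 2596.40.09 is covered: preferential rate Free applies instead.
Duty = ¥15,009.57 × 0% = ¥0.00.
Line 2 (9261.19.85, Merena, 914 kg, ¥71,429.10):
Base rate for 9261.19.85 is 4.5%.
Additional duty on 9261.19.85 from Merena: +24.3%. Applied ad valorem rate: 4.5% + 24.3% = 28.8%.
Duty = ¥71,429.10 × 28.8% = ¥20,571.58.
Line 3 (2959.25.74, Serar, 3,050 liters, ¥463,813.50):
Base rate for 2959.25.74 is ¥5.55/liter.
Duty = 3,050 × ¥5.55 = ¥16,927.50.
Line 4 (4905.31.52, Karica, 2,535 units, ¥341,008.20):
Base rate for 4905.31.52 is 9% + ¥0.41/unit.
Origin Karica qualifies under the Serena–Karica agreement and 4905.31.52 is covered: preferential rate 4.5% applies instead.
Duty = ¥341,008.20 × 4.5% = ¥15,345.37.
Total = ¥0.00 + ¥20,571.58 + ¥16,927.50 + ¥15,345.37 = ¥52,844.45.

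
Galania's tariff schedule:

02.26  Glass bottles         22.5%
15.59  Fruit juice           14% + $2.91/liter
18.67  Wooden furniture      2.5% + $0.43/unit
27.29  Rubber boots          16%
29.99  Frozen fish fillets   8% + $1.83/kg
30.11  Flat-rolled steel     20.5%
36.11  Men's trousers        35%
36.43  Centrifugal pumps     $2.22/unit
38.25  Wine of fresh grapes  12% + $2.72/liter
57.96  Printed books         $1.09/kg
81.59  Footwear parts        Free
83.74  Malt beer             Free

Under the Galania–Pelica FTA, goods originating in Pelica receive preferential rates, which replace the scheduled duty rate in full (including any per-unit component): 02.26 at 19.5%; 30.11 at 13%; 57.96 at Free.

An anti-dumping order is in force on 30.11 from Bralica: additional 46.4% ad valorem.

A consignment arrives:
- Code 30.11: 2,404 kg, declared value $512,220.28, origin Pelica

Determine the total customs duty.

$66,588.64

Line 1 (30.11, Pelica, 2,404 kg, $512,220.28):
Base rate for 30.11 is 20.5%.
Origin Pelica qualifies under the Galania–Pelica agreement and 30.11 is covered: preferential rate 13% applies instead.
The additional-duty order on 30.11 targets Bralica, not Pelica; it does not apply.
Duty = $512,220.28 × 13% = $66,588.64.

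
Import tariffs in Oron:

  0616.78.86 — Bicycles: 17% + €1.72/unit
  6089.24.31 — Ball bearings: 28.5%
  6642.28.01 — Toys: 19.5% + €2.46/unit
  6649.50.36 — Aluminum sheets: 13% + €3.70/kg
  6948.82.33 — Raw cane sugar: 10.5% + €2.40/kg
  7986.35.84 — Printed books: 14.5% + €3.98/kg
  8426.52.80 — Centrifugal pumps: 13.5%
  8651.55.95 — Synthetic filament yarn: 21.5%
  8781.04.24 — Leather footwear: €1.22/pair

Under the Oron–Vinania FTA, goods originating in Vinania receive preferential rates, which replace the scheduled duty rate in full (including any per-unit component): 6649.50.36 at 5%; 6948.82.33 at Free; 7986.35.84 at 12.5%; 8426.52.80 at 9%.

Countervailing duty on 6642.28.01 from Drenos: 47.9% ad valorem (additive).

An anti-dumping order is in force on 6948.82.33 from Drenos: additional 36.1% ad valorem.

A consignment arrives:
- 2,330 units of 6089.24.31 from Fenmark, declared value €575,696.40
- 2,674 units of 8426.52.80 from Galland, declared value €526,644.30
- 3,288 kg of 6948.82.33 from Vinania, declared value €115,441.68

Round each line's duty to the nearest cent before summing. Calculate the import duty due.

€235,170.45

Line 1 (6089.24.31, Fenmark, 2,330 units, €575,696.40):
Base rate for 6089.24.31 is 28.5%.
Duty = €575,696.40 × 28.5% = €164,073.47.
Line 2 (8426.52.80, Galland, 2,674 units, €526,644.30):
Base rate for 8426.52.80 is 13.5%.
8426.52.80 has an FTA preferential rate, but origin Galland is not Vinania; base rate stands.
Duty = €526,644.30 × 13.5% = €71,096.98.
Line 3 (6948.82.33, Vinania, 3,288 kg, €115,441.68):
Base rate for 6948.82.33 is 10.5% + €2.40/kg.
Origin Vinania qualifies under the Oron–Vinania agreement and 6948.82.33 is covered: preferential rate Free applies instead.
The additional-duty order on 6948.82.33 targets Drenos, not Vinania; it does not apply.
Duty = €115,441.68 × 0% = €0.00.
Total = €164,073.47 + €71,096.98 + €0.00 = €235,170.45.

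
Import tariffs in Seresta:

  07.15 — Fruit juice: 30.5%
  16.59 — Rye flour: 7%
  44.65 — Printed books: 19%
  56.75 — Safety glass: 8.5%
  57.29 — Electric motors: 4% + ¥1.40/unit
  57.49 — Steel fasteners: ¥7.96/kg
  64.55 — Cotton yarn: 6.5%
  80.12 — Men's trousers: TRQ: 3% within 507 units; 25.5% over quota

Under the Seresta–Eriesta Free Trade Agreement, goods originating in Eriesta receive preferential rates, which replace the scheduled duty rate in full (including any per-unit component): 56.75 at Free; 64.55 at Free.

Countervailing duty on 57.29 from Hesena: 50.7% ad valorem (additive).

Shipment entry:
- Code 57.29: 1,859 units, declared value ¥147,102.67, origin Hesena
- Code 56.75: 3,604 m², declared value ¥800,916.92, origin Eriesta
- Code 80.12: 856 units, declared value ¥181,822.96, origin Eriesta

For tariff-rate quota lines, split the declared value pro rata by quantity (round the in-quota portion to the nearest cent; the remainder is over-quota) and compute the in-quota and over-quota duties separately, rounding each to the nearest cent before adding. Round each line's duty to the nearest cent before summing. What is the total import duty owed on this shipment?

¥105,201.95

Line 1 (57.29, Hesena, 1,859 units, ¥147,102.67):
Base rate for 57.29 is 4% + ¥1.40/unit.
Additional duty on 57.29 from Hesena: +50.7%. Applied ad valorem rate: 4% + 50.7% = 54.7%.
Duty = ¥147,102.67 × 54.7% + 1,859 × ¥1.40 = ¥83,067.76.
Line 2 (56.75, Eriesta, 3,604 m², ¥800,916.92):
Base rate for 56.75 is 8.5%.
Origin Eriesta qualifies under the Seresta–Eriesta agreement and 56.75 is covered: preferential rate Free applies instead.
Duty = ¥800,916.92 × 0% = ¥0.00.
Line 3 (80.12, Eriesta, 856 units, ¥181,822.96):
Code 80.12 is under a tariff-rate quota (threshold 507 units). In-quota: 507 units at 3%; over-quota: 349 units at 25.5%.
Pro-rata value split: in-quota = ¥181,822.96 × 507/856 = ¥107,691.87; over-quota = ¥181,822.96 − ¥107,691.87 = ¥74,131.09.
In-quota duty = ¥107,691.87 × 3% = ¥3,230.76. Over-quota duty = ¥74,131.09 × 25.5% = ¥18,903.43.
Line duty = ¥3,230.76 + ¥18,903.43 = ¥22,134.19.
Total = ¥83,067.76 + ¥0.00 + ¥22,134.19 = ¥105,201.95.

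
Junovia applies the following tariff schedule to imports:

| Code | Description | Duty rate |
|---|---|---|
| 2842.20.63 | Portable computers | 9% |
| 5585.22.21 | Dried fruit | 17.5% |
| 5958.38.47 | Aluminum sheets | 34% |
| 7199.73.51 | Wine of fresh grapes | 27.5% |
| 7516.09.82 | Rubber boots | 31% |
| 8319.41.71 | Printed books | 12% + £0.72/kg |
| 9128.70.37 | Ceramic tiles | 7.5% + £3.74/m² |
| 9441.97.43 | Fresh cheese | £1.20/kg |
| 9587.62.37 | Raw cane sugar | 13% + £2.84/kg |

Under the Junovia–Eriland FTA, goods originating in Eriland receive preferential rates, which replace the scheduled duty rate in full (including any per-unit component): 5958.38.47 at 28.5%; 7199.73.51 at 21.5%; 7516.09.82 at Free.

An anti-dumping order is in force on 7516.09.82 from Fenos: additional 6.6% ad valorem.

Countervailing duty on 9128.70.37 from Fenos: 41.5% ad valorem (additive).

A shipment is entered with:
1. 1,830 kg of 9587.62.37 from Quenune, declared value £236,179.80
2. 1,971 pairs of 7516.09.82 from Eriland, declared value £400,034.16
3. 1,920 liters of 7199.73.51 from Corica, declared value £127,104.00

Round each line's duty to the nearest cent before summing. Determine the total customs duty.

Line 1 (9587.62.37, Quenune, 1,830 kg, £236,179.80):
Base rate for 9587.62.37 is 13% + £2.84/kg.
Duty = £236,179.80 × 13% + 1,830 × £2.84 = £35,900.57.
Line 2 (7516.09.82, Eriland, 1,971 pairs, £400,034.16):
Base rate for 7516.09.82 is 31%.
Origin Eriland qualifies under the Junovia–Eriland agreement and 7516.09.82 is covered: preferential rate Free applies instead.
The additional-duty order on 7516.09.82 targets Fenos, not Eriland; it does not apply.
Duty = £400,034.16 × 0% = £0.00.
Line 3 (7199.73.51, Corica, 1,920 liters, £127,104.00):
Base rate for 7199.73.51 is 27.5%.
7199.73.51 has an FTA preferential rate, but origin Corica is not Eriland; base rate stands.
Duty = £127,104.00 × 27.5% = £34,953.60.
Total = £35,900.57 + £0.00 + £34,953.60 = £70,854.17.

£70,854.17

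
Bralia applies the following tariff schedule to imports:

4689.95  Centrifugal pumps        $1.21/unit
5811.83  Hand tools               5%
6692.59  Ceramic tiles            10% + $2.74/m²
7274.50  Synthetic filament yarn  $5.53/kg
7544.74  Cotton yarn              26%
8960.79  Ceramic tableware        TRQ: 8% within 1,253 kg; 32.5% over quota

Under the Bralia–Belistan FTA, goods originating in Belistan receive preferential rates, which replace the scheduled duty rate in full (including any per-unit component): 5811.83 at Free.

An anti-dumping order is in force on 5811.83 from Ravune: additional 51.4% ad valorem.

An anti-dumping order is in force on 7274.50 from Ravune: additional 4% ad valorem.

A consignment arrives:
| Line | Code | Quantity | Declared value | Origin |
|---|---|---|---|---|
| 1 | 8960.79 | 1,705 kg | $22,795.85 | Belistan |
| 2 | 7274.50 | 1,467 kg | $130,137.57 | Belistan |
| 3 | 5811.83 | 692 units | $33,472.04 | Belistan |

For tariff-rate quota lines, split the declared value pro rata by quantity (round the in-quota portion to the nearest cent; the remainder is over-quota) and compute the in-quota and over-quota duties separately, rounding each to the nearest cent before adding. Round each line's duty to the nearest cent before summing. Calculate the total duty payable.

Line 1 (8960.79, Belistan, 1,705 kg, $22,795.85):
Code 8960.79 is under a tariff-rate quota (threshold 1,253 kg). In-quota: 1,253 kg at 8%; over-quota: 452 kg at 32.5%.
Pro-rata value split: in-quota = $22,795.85 × 1,253/1,705 = $16,752.61; over-quota = $22,795.85 − $16,752.61 = $6,043.24.
In-quota duty = $16,752.61 × 8% = $1,340.21. Over-quota duty = $6,043.24 × 32.5% = $1,964.05.
Line duty = $1,340.21 + $1,964.05 = $3,304.26.
Line 2 (7274.50, Belistan, 1,467 kg, $130,137.57):
Base rate for 7274.50 is $5.53/kg.
Origin Belistan is the FTA partner but 7274.50 is not on the preference list; base rate stands.
The additional-duty order on 7274.50 targets Ravune, not Belistan; it does not apply.
Duty = 1,467 × $5.53 = $8,112.51.
Line 3 (5811.83, Belistan, 692 units, $33,472.04):
Base rate for 5811.83 is 5%.
Origin Belistan qualifies under the Bralia–Belistan agreement and 5811.83 is covered: preferential rate Free applies instead.
The additional-duty order on 5811.83 targets Ravune, not Belistan; it does not apply.
Duty = $33,472.04 × 0% = $0.00.
Total = $3,304.26 + $8,112.51 + $0.00 = $11,416.77.

$11,416.77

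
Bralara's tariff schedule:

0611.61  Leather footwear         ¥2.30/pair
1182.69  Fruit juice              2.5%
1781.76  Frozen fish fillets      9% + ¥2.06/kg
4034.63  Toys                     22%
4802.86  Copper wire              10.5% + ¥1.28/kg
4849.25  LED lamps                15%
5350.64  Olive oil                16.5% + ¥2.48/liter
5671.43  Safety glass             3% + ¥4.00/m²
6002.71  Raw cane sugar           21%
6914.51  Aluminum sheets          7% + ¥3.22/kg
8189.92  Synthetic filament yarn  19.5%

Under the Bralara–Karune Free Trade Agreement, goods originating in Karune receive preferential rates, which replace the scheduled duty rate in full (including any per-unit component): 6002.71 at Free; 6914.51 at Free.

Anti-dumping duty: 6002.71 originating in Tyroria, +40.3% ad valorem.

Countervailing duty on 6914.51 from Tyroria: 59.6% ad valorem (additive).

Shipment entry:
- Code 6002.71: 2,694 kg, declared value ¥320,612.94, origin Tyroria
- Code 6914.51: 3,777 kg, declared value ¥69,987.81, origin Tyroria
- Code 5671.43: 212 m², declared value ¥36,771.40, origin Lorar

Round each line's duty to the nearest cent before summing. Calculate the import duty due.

¥257,260.69

Line 1 (6002.71, Tyroria, 2,694 kg, ¥320,612.94):
Base rate for 6002.71 is 21%.
6002.71 has an FTA preferential rate, but origin Tyroria is not Karune; base rate stands.
Additional duty on 6002.71 from Tyroria: +40.3%. Applied ad valorem rate: 21% + 40.3% = 61.3%.
Duty = ¥320,612.94 × 61.3% = ¥196,535.73.
Line 2 (6914.51, Tyroria, 3,777 kg, ¥69,987.81):
Base rate for 6914.51 is 7% + ¥3.22/kg.
6914.51 has an FTA preferential rate, but origin Tyroria is not Karune; base rate stands.
Additional duty on 6914.51 from Tyroria: +59.6%. Applied ad valorem rate: 7% + 59.6% = 66.6%.
Duty = ¥69,987.81 × 66.6% + 3,777 × ¥3.22 = ¥58,773.82.
Line 3 (5671.43, Lorar, 212 m², ¥36,771.40):
Base rate for 5671.43 is 3% + ¥4.00/m².
Duty = ¥36,771.40 × 3% + 212 × ¥4.00 = ¥1,951.14.
Total = ¥196,535.73 + ¥58,773.82 + ¥1,951.14 = ¥257,260.69.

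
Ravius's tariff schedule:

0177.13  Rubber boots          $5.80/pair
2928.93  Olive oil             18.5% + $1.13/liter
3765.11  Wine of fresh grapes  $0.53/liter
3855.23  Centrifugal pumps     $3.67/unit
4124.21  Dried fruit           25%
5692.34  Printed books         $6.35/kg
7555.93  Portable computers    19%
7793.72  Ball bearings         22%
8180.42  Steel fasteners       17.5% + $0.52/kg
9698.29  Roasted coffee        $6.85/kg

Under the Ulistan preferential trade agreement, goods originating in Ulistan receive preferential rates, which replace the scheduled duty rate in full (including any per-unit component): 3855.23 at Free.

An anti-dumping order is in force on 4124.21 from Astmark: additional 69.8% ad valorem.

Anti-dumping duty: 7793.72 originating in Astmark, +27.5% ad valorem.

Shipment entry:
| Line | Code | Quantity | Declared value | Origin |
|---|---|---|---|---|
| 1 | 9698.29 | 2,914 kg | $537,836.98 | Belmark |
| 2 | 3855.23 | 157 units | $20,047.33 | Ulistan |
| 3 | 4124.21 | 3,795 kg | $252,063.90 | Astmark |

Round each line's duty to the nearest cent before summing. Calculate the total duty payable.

Line 1 (9698.29, Belmark, 2,914 kg, $537,836.98):
Base rate for 9698.29 is $6.85/kg.
Duty = 2,914 × $6.85 = $19,960.90.
Line 2 (3855.23, Ulistan, 157 units, $20,047.33):
Base rate for 3855.23 is $3.67/unit.
Origin Ulistan qualifies under the Ravius–Ulistan agreement and 3855.23 is covered: preferential rate Free applies instead.
Duty = $20,047.33 × 0% = $0.00.
Line 3 (4124.21, Astmark, 3,795 kg, $252,063.90):
Base rate for 4124.21 is 25%.
Additional duty on 4124.21 from Astmark: +69.8%. Applied ad valorem rate: 25% + 69.8% = 94.8%.
Duty = $252,063.90 × 94.8% = $238,956.58.
Total = $19,960.90 + $0.00 + $238,956.58 = $258,917.48.

$258,917.48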